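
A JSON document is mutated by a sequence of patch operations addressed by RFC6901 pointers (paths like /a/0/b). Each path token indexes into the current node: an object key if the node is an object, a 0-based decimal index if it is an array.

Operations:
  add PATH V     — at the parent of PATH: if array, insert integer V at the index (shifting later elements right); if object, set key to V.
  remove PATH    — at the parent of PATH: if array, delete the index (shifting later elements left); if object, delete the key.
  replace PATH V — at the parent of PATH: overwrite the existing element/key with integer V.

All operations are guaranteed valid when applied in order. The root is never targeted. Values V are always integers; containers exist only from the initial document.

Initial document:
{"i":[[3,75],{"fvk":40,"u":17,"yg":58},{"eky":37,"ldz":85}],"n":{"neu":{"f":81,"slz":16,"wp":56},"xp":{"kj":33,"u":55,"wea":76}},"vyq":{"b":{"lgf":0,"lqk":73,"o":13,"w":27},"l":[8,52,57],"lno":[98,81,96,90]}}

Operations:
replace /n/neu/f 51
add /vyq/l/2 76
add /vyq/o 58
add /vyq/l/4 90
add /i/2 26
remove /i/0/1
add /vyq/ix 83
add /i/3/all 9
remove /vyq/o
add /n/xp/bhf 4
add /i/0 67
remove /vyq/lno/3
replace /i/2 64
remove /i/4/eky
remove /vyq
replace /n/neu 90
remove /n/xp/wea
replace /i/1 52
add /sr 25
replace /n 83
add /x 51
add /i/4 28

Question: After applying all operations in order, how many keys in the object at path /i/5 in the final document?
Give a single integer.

Answer: 2

Derivation:
After op 1 (replace /n/neu/f 51): {"i":[[3,75],{"fvk":40,"u":17,"yg":58},{"eky":37,"ldz":85}],"n":{"neu":{"f":51,"slz":16,"wp":56},"xp":{"kj":33,"u":55,"wea":76}},"vyq":{"b":{"lgf":0,"lqk":73,"o":13,"w":27},"l":[8,52,57],"lno":[98,81,96,90]}}
After op 2 (add /vyq/l/2 76): {"i":[[3,75],{"fvk":40,"u":17,"yg":58},{"eky":37,"ldz":85}],"n":{"neu":{"f":51,"slz":16,"wp":56},"xp":{"kj":33,"u":55,"wea":76}},"vyq":{"b":{"lgf":0,"lqk":73,"o":13,"w":27},"l":[8,52,76,57],"lno":[98,81,96,90]}}
After op 3 (add /vyq/o 58): {"i":[[3,75],{"fvk":40,"u":17,"yg":58},{"eky":37,"ldz":85}],"n":{"neu":{"f":51,"slz":16,"wp":56},"xp":{"kj":33,"u":55,"wea":76}},"vyq":{"b":{"lgf":0,"lqk":73,"o":13,"w":27},"l":[8,52,76,57],"lno":[98,81,96,90],"o":58}}
After op 4 (add /vyq/l/4 90): {"i":[[3,75],{"fvk":40,"u":17,"yg":58},{"eky":37,"ldz":85}],"n":{"neu":{"f":51,"slz":16,"wp":56},"xp":{"kj":33,"u":55,"wea":76}},"vyq":{"b":{"lgf":0,"lqk":73,"o":13,"w":27},"l":[8,52,76,57,90],"lno":[98,81,96,90],"o":58}}
After op 5 (add /i/2 26): {"i":[[3,75],{"fvk":40,"u":17,"yg":58},26,{"eky":37,"ldz":85}],"n":{"neu":{"f":51,"slz":16,"wp":56},"xp":{"kj":33,"u":55,"wea":76}},"vyq":{"b":{"lgf":0,"lqk":73,"o":13,"w":27},"l":[8,52,76,57,90],"lno":[98,81,96,90],"o":58}}
After op 6 (remove /i/0/1): {"i":[[3],{"fvk":40,"u":17,"yg":58},26,{"eky":37,"ldz":85}],"n":{"neu":{"f":51,"slz":16,"wp":56},"xp":{"kj":33,"u":55,"wea":76}},"vyq":{"b":{"lgf":0,"lqk":73,"o":13,"w":27},"l":[8,52,76,57,90],"lno":[98,81,96,90],"o":58}}
After op 7 (add /vyq/ix 83): {"i":[[3],{"fvk":40,"u":17,"yg":58},26,{"eky":37,"ldz":85}],"n":{"neu":{"f":51,"slz":16,"wp":56},"xp":{"kj":33,"u":55,"wea":76}},"vyq":{"b":{"lgf":0,"lqk":73,"o":13,"w":27},"ix":83,"l":[8,52,76,57,90],"lno":[98,81,96,90],"o":58}}
After op 8 (add /i/3/all 9): {"i":[[3],{"fvk":40,"u":17,"yg":58},26,{"all":9,"eky":37,"ldz":85}],"n":{"neu":{"f":51,"slz":16,"wp":56},"xp":{"kj":33,"u":55,"wea":76}},"vyq":{"b":{"lgf":0,"lqk":73,"o":13,"w":27},"ix":83,"l":[8,52,76,57,90],"lno":[98,81,96,90],"o":58}}
After op 9 (remove /vyq/o): {"i":[[3],{"fvk":40,"u":17,"yg":58},26,{"all":9,"eky":37,"ldz":85}],"n":{"neu":{"f":51,"slz":16,"wp":56},"xp":{"kj":33,"u":55,"wea":76}},"vyq":{"b":{"lgf":0,"lqk":73,"o":13,"w":27},"ix":83,"l":[8,52,76,57,90],"lno":[98,81,96,90]}}
After op 10 (add /n/xp/bhf 4): {"i":[[3],{"fvk":40,"u":17,"yg":58},26,{"all":9,"eky":37,"ldz":85}],"n":{"neu":{"f":51,"slz":16,"wp":56},"xp":{"bhf":4,"kj":33,"u":55,"wea":76}},"vyq":{"b":{"lgf":0,"lqk":73,"o":13,"w":27},"ix":83,"l":[8,52,76,57,90],"lno":[98,81,96,90]}}
After op 11 (add /i/0 67): {"i":[67,[3],{"fvk":40,"u":17,"yg":58},26,{"all":9,"eky":37,"ldz":85}],"n":{"neu":{"f":51,"slz":16,"wp":56},"xp":{"bhf":4,"kj":33,"u":55,"wea":76}},"vyq":{"b":{"lgf":0,"lqk":73,"o":13,"w":27},"ix":83,"l":[8,52,76,57,90],"lno":[98,81,96,90]}}
After op 12 (remove /vyq/lno/3): {"i":[67,[3],{"fvk":40,"u":17,"yg":58},26,{"all":9,"eky":37,"ldz":85}],"n":{"neu":{"f":51,"slz":16,"wp":56},"xp":{"bhf":4,"kj":33,"u":55,"wea":76}},"vyq":{"b":{"lgf":0,"lqk":73,"o":13,"w":27},"ix":83,"l":[8,52,76,57,90],"lno":[98,81,96]}}
After op 13 (replace /i/2 64): {"i":[67,[3],64,26,{"all":9,"eky":37,"ldz":85}],"n":{"neu":{"f":51,"slz":16,"wp":56},"xp":{"bhf":4,"kj":33,"u":55,"wea":76}},"vyq":{"b":{"lgf":0,"lqk":73,"o":13,"w":27},"ix":83,"l":[8,52,76,57,90],"lno":[98,81,96]}}
After op 14 (remove /i/4/eky): {"i":[67,[3],64,26,{"all":9,"ldz":85}],"n":{"neu":{"f":51,"slz":16,"wp":56},"xp":{"bhf":4,"kj":33,"u":55,"wea":76}},"vyq":{"b":{"lgf":0,"lqk":73,"o":13,"w":27},"ix":83,"l":[8,52,76,57,90],"lno":[98,81,96]}}
After op 15 (remove /vyq): {"i":[67,[3],64,26,{"all":9,"ldz":85}],"n":{"neu":{"f":51,"slz":16,"wp":56},"xp":{"bhf":4,"kj":33,"u":55,"wea":76}}}
After op 16 (replace /n/neu 90): {"i":[67,[3],64,26,{"all":9,"ldz":85}],"n":{"neu":90,"xp":{"bhf":4,"kj":33,"u":55,"wea":76}}}
After op 17 (remove /n/xp/wea): {"i":[67,[3],64,26,{"all":9,"ldz":85}],"n":{"neu":90,"xp":{"bhf":4,"kj":33,"u":55}}}
After op 18 (replace /i/1 52): {"i":[67,52,64,26,{"all":9,"ldz":85}],"n":{"neu":90,"xp":{"bhf":4,"kj":33,"u":55}}}
After op 19 (add /sr 25): {"i":[67,52,64,26,{"all":9,"ldz":85}],"n":{"neu":90,"xp":{"bhf":4,"kj":33,"u":55}},"sr":25}
After op 20 (replace /n 83): {"i":[67,52,64,26,{"all":9,"ldz":85}],"n":83,"sr":25}
After op 21 (add /x 51): {"i":[67,52,64,26,{"all":9,"ldz":85}],"n":83,"sr":25,"x":51}
After op 22 (add /i/4 28): {"i":[67,52,64,26,28,{"all":9,"ldz":85}],"n":83,"sr":25,"x":51}
Size at path /i/5: 2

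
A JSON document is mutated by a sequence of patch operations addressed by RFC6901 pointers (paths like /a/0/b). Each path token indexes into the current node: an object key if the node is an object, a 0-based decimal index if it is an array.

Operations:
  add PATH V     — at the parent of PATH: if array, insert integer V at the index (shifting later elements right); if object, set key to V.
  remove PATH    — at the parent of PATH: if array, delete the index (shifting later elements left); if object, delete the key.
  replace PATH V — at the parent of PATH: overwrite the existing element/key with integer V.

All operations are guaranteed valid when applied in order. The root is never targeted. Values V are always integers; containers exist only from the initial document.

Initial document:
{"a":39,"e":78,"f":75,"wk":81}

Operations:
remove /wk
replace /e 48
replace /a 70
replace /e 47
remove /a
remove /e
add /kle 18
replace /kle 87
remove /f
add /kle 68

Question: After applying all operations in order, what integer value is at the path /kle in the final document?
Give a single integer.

After op 1 (remove /wk): {"a":39,"e":78,"f":75}
After op 2 (replace /e 48): {"a":39,"e":48,"f":75}
After op 3 (replace /a 70): {"a":70,"e":48,"f":75}
After op 4 (replace /e 47): {"a":70,"e":47,"f":75}
After op 5 (remove /a): {"e":47,"f":75}
After op 6 (remove /e): {"f":75}
After op 7 (add /kle 18): {"f":75,"kle":18}
After op 8 (replace /kle 87): {"f":75,"kle":87}
After op 9 (remove /f): {"kle":87}
After op 10 (add /kle 68): {"kle":68}
Value at /kle: 68

Answer: 68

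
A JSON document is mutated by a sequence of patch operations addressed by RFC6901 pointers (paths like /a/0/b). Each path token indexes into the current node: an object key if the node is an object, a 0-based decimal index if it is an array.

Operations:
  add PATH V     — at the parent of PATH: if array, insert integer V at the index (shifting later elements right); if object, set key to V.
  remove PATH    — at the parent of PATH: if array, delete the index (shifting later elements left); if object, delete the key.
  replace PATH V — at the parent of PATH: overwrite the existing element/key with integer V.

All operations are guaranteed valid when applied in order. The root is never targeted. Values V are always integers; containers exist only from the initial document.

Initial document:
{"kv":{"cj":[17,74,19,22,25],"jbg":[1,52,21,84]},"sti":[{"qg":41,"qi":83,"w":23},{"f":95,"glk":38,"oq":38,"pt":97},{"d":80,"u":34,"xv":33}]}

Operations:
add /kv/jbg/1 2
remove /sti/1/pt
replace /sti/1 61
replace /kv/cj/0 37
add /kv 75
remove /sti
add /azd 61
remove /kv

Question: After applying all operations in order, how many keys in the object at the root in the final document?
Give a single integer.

Answer: 1

Derivation:
After op 1 (add /kv/jbg/1 2): {"kv":{"cj":[17,74,19,22,25],"jbg":[1,2,52,21,84]},"sti":[{"qg":41,"qi":83,"w":23},{"f":95,"glk":38,"oq":38,"pt":97},{"d":80,"u":34,"xv":33}]}
After op 2 (remove /sti/1/pt): {"kv":{"cj":[17,74,19,22,25],"jbg":[1,2,52,21,84]},"sti":[{"qg":41,"qi":83,"w":23},{"f":95,"glk":38,"oq":38},{"d":80,"u":34,"xv":33}]}
After op 3 (replace /sti/1 61): {"kv":{"cj":[17,74,19,22,25],"jbg":[1,2,52,21,84]},"sti":[{"qg":41,"qi":83,"w":23},61,{"d":80,"u":34,"xv":33}]}
After op 4 (replace /kv/cj/0 37): {"kv":{"cj":[37,74,19,22,25],"jbg":[1,2,52,21,84]},"sti":[{"qg":41,"qi":83,"w":23},61,{"d":80,"u":34,"xv":33}]}
After op 5 (add /kv 75): {"kv":75,"sti":[{"qg":41,"qi":83,"w":23},61,{"d":80,"u":34,"xv":33}]}
After op 6 (remove /sti): {"kv":75}
After op 7 (add /azd 61): {"azd":61,"kv":75}
After op 8 (remove /kv): {"azd":61}
Size at the root: 1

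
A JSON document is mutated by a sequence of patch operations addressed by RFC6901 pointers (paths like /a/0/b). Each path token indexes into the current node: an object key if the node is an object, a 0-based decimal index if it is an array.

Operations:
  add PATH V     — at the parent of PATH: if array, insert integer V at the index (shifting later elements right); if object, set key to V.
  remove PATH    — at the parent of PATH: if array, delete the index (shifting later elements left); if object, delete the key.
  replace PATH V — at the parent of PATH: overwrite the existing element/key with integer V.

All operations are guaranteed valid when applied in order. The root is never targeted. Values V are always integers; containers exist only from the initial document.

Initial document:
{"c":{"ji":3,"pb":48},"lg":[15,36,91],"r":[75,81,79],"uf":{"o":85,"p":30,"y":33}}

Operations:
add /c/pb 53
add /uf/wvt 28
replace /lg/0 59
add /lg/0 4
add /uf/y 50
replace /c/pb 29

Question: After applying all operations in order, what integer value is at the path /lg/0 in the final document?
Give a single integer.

After op 1 (add /c/pb 53): {"c":{"ji":3,"pb":53},"lg":[15,36,91],"r":[75,81,79],"uf":{"o":85,"p":30,"y":33}}
After op 2 (add /uf/wvt 28): {"c":{"ji":3,"pb":53},"lg":[15,36,91],"r":[75,81,79],"uf":{"o":85,"p":30,"wvt":28,"y":33}}
After op 3 (replace /lg/0 59): {"c":{"ji":3,"pb":53},"lg":[59,36,91],"r":[75,81,79],"uf":{"o":85,"p":30,"wvt":28,"y":33}}
After op 4 (add /lg/0 4): {"c":{"ji":3,"pb":53},"lg":[4,59,36,91],"r":[75,81,79],"uf":{"o":85,"p":30,"wvt":28,"y":33}}
After op 5 (add /uf/y 50): {"c":{"ji":3,"pb":53},"lg":[4,59,36,91],"r":[75,81,79],"uf":{"o":85,"p":30,"wvt":28,"y":50}}
After op 6 (replace /c/pb 29): {"c":{"ji":3,"pb":29},"lg":[4,59,36,91],"r":[75,81,79],"uf":{"o":85,"p":30,"wvt":28,"y":50}}
Value at /lg/0: 4

Answer: 4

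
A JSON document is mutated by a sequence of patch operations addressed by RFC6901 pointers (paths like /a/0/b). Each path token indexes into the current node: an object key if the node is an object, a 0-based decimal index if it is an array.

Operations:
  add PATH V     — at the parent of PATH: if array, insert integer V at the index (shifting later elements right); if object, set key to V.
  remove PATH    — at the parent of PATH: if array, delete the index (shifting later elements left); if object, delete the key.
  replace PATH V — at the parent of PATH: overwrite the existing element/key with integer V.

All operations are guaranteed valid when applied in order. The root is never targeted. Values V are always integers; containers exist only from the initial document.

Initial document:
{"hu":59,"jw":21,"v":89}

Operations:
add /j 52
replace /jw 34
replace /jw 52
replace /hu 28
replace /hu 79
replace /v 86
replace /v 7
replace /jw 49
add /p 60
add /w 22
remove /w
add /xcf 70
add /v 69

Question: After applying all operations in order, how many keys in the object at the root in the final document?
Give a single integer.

Answer: 6

Derivation:
After op 1 (add /j 52): {"hu":59,"j":52,"jw":21,"v":89}
After op 2 (replace /jw 34): {"hu":59,"j":52,"jw":34,"v":89}
After op 3 (replace /jw 52): {"hu":59,"j":52,"jw":52,"v":89}
After op 4 (replace /hu 28): {"hu":28,"j":52,"jw":52,"v":89}
After op 5 (replace /hu 79): {"hu":79,"j":52,"jw":52,"v":89}
After op 6 (replace /v 86): {"hu":79,"j":52,"jw":52,"v":86}
After op 7 (replace /v 7): {"hu":79,"j":52,"jw":52,"v":7}
After op 8 (replace /jw 49): {"hu":79,"j":52,"jw":49,"v":7}
After op 9 (add /p 60): {"hu":79,"j":52,"jw":49,"p":60,"v":7}
After op 10 (add /w 22): {"hu":79,"j":52,"jw":49,"p":60,"v":7,"w":22}
After op 11 (remove /w): {"hu":79,"j":52,"jw":49,"p":60,"v":7}
After op 12 (add /xcf 70): {"hu":79,"j":52,"jw":49,"p":60,"v":7,"xcf":70}
After op 13 (add /v 69): {"hu":79,"j":52,"jw":49,"p":60,"v":69,"xcf":70}
Size at the root: 6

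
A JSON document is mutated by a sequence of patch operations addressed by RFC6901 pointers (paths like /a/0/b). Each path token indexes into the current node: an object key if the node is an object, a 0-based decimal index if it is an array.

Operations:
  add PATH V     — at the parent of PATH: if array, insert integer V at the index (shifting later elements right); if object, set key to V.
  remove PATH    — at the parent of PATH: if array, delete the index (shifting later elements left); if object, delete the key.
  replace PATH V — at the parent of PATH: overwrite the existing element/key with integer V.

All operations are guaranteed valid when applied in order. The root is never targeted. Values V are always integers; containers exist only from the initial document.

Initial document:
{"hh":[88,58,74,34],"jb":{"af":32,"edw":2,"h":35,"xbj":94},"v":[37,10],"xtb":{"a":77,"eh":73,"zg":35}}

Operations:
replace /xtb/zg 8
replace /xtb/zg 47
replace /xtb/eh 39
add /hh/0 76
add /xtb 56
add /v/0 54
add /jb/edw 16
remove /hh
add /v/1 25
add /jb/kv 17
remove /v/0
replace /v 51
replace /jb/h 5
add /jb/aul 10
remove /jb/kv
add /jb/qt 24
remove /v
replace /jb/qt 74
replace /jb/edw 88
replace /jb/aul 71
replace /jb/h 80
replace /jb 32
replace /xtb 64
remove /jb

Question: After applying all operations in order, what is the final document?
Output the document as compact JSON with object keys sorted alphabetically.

After op 1 (replace /xtb/zg 8): {"hh":[88,58,74,34],"jb":{"af":32,"edw":2,"h":35,"xbj":94},"v":[37,10],"xtb":{"a":77,"eh":73,"zg":8}}
After op 2 (replace /xtb/zg 47): {"hh":[88,58,74,34],"jb":{"af":32,"edw":2,"h":35,"xbj":94},"v":[37,10],"xtb":{"a":77,"eh":73,"zg":47}}
After op 3 (replace /xtb/eh 39): {"hh":[88,58,74,34],"jb":{"af":32,"edw":2,"h":35,"xbj":94},"v":[37,10],"xtb":{"a":77,"eh":39,"zg":47}}
After op 4 (add /hh/0 76): {"hh":[76,88,58,74,34],"jb":{"af":32,"edw":2,"h":35,"xbj":94},"v":[37,10],"xtb":{"a":77,"eh":39,"zg":47}}
After op 5 (add /xtb 56): {"hh":[76,88,58,74,34],"jb":{"af":32,"edw":2,"h":35,"xbj":94},"v":[37,10],"xtb":56}
After op 6 (add /v/0 54): {"hh":[76,88,58,74,34],"jb":{"af":32,"edw":2,"h":35,"xbj":94},"v":[54,37,10],"xtb":56}
After op 7 (add /jb/edw 16): {"hh":[76,88,58,74,34],"jb":{"af":32,"edw":16,"h":35,"xbj":94},"v":[54,37,10],"xtb":56}
After op 8 (remove /hh): {"jb":{"af":32,"edw":16,"h":35,"xbj":94},"v":[54,37,10],"xtb":56}
After op 9 (add /v/1 25): {"jb":{"af":32,"edw":16,"h":35,"xbj":94},"v":[54,25,37,10],"xtb":56}
After op 10 (add /jb/kv 17): {"jb":{"af":32,"edw":16,"h":35,"kv":17,"xbj":94},"v":[54,25,37,10],"xtb":56}
After op 11 (remove /v/0): {"jb":{"af":32,"edw":16,"h":35,"kv":17,"xbj":94},"v":[25,37,10],"xtb":56}
After op 12 (replace /v 51): {"jb":{"af":32,"edw":16,"h":35,"kv":17,"xbj":94},"v":51,"xtb":56}
After op 13 (replace /jb/h 5): {"jb":{"af":32,"edw":16,"h":5,"kv":17,"xbj":94},"v":51,"xtb":56}
After op 14 (add /jb/aul 10): {"jb":{"af":32,"aul":10,"edw":16,"h":5,"kv":17,"xbj":94},"v":51,"xtb":56}
After op 15 (remove /jb/kv): {"jb":{"af":32,"aul":10,"edw":16,"h":5,"xbj":94},"v":51,"xtb":56}
After op 16 (add /jb/qt 24): {"jb":{"af":32,"aul":10,"edw":16,"h":5,"qt":24,"xbj":94},"v":51,"xtb":56}
After op 17 (remove /v): {"jb":{"af":32,"aul":10,"edw":16,"h":5,"qt":24,"xbj":94},"xtb":56}
After op 18 (replace /jb/qt 74): {"jb":{"af":32,"aul":10,"edw":16,"h":5,"qt":74,"xbj":94},"xtb":56}
After op 19 (replace /jb/edw 88): {"jb":{"af":32,"aul":10,"edw":88,"h":5,"qt":74,"xbj":94},"xtb":56}
After op 20 (replace /jb/aul 71): {"jb":{"af":32,"aul":71,"edw":88,"h":5,"qt":74,"xbj":94},"xtb":56}
After op 21 (replace /jb/h 80): {"jb":{"af":32,"aul":71,"edw":88,"h":80,"qt":74,"xbj":94},"xtb":56}
After op 22 (replace /jb 32): {"jb":32,"xtb":56}
After op 23 (replace /xtb 64): {"jb":32,"xtb":64}
After op 24 (remove /jb): {"xtb":64}

Answer: {"xtb":64}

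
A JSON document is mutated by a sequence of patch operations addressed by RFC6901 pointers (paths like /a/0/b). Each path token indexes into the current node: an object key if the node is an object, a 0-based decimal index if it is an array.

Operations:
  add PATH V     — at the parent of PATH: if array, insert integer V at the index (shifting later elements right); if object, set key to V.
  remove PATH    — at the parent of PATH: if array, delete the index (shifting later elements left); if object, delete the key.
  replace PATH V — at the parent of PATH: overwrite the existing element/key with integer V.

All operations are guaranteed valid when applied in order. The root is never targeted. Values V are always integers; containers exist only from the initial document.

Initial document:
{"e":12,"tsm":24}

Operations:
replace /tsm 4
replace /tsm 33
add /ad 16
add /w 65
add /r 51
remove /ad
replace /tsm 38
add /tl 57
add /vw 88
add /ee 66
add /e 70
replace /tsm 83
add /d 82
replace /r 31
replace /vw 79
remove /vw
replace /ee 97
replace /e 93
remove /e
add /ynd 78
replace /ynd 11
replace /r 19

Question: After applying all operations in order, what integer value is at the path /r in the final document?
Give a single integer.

Answer: 19

Derivation:
After op 1 (replace /tsm 4): {"e":12,"tsm":4}
After op 2 (replace /tsm 33): {"e":12,"tsm":33}
After op 3 (add /ad 16): {"ad":16,"e":12,"tsm":33}
After op 4 (add /w 65): {"ad":16,"e":12,"tsm":33,"w":65}
After op 5 (add /r 51): {"ad":16,"e":12,"r":51,"tsm":33,"w":65}
After op 6 (remove /ad): {"e":12,"r":51,"tsm":33,"w":65}
After op 7 (replace /tsm 38): {"e":12,"r":51,"tsm":38,"w":65}
After op 8 (add /tl 57): {"e":12,"r":51,"tl":57,"tsm":38,"w":65}
After op 9 (add /vw 88): {"e":12,"r":51,"tl":57,"tsm":38,"vw":88,"w":65}
After op 10 (add /ee 66): {"e":12,"ee":66,"r":51,"tl":57,"tsm":38,"vw":88,"w":65}
After op 11 (add /e 70): {"e":70,"ee":66,"r":51,"tl":57,"tsm":38,"vw":88,"w":65}
After op 12 (replace /tsm 83): {"e":70,"ee":66,"r":51,"tl":57,"tsm":83,"vw":88,"w":65}
After op 13 (add /d 82): {"d":82,"e":70,"ee":66,"r":51,"tl":57,"tsm":83,"vw":88,"w":65}
After op 14 (replace /r 31): {"d":82,"e":70,"ee":66,"r":31,"tl":57,"tsm":83,"vw":88,"w":65}
After op 15 (replace /vw 79): {"d":82,"e":70,"ee":66,"r":31,"tl":57,"tsm":83,"vw":79,"w":65}
After op 16 (remove /vw): {"d":82,"e":70,"ee":66,"r":31,"tl":57,"tsm":83,"w":65}
After op 17 (replace /ee 97): {"d":82,"e":70,"ee":97,"r":31,"tl":57,"tsm":83,"w":65}
After op 18 (replace /e 93): {"d":82,"e":93,"ee":97,"r":31,"tl":57,"tsm":83,"w":65}
After op 19 (remove /e): {"d":82,"ee":97,"r":31,"tl":57,"tsm":83,"w":65}
After op 20 (add /ynd 78): {"d":82,"ee":97,"r":31,"tl":57,"tsm":83,"w":65,"ynd":78}
After op 21 (replace /ynd 11): {"d":82,"ee":97,"r":31,"tl":57,"tsm":83,"w":65,"ynd":11}
After op 22 (replace /r 19): {"d":82,"ee":97,"r":19,"tl":57,"tsm":83,"w":65,"ynd":11}
Value at /r: 19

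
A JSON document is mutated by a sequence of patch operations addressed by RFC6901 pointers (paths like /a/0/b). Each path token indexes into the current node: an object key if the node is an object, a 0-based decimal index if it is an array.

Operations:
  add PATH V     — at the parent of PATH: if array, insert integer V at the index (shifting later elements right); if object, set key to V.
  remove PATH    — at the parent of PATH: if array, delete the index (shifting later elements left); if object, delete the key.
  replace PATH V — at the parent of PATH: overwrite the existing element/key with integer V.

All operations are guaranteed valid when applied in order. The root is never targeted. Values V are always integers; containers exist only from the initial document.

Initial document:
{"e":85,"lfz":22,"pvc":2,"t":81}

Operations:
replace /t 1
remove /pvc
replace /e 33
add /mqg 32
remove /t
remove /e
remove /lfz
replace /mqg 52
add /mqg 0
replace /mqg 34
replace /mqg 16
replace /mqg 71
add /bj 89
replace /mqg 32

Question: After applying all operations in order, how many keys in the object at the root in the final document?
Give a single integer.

After op 1 (replace /t 1): {"e":85,"lfz":22,"pvc":2,"t":1}
After op 2 (remove /pvc): {"e":85,"lfz":22,"t":1}
After op 3 (replace /e 33): {"e":33,"lfz":22,"t":1}
After op 4 (add /mqg 32): {"e":33,"lfz":22,"mqg":32,"t":1}
After op 5 (remove /t): {"e":33,"lfz":22,"mqg":32}
After op 6 (remove /e): {"lfz":22,"mqg":32}
After op 7 (remove /lfz): {"mqg":32}
After op 8 (replace /mqg 52): {"mqg":52}
After op 9 (add /mqg 0): {"mqg":0}
After op 10 (replace /mqg 34): {"mqg":34}
After op 11 (replace /mqg 16): {"mqg":16}
After op 12 (replace /mqg 71): {"mqg":71}
After op 13 (add /bj 89): {"bj":89,"mqg":71}
After op 14 (replace /mqg 32): {"bj":89,"mqg":32}
Size at the root: 2

Answer: 2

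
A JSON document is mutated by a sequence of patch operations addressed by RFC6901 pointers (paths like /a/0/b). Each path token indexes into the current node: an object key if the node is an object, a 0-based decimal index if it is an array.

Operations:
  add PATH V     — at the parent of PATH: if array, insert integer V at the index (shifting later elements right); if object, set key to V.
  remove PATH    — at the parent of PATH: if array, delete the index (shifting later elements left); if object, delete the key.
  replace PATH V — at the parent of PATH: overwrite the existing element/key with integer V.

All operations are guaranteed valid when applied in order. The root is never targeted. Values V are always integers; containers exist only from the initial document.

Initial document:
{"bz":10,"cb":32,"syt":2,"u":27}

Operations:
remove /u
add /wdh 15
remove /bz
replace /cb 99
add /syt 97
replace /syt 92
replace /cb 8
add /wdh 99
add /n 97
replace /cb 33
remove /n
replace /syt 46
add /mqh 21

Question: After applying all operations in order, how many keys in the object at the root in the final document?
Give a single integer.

Answer: 4

Derivation:
After op 1 (remove /u): {"bz":10,"cb":32,"syt":2}
After op 2 (add /wdh 15): {"bz":10,"cb":32,"syt":2,"wdh":15}
After op 3 (remove /bz): {"cb":32,"syt":2,"wdh":15}
After op 4 (replace /cb 99): {"cb":99,"syt":2,"wdh":15}
After op 5 (add /syt 97): {"cb":99,"syt":97,"wdh":15}
After op 6 (replace /syt 92): {"cb":99,"syt":92,"wdh":15}
After op 7 (replace /cb 8): {"cb":8,"syt":92,"wdh":15}
After op 8 (add /wdh 99): {"cb":8,"syt":92,"wdh":99}
After op 9 (add /n 97): {"cb":8,"n":97,"syt":92,"wdh":99}
After op 10 (replace /cb 33): {"cb":33,"n":97,"syt":92,"wdh":99}
After op 11 (remove /n): {"cb":33,"syt":92,"wdh":99}
After op 12 (replace /syt 46): {"cb":33,"syt":46,"wdh":99}
After op 13 (add /mqh 21): {"cb":33,"mqh":21,"syt":46,"wdh":99}
Size at the root: 4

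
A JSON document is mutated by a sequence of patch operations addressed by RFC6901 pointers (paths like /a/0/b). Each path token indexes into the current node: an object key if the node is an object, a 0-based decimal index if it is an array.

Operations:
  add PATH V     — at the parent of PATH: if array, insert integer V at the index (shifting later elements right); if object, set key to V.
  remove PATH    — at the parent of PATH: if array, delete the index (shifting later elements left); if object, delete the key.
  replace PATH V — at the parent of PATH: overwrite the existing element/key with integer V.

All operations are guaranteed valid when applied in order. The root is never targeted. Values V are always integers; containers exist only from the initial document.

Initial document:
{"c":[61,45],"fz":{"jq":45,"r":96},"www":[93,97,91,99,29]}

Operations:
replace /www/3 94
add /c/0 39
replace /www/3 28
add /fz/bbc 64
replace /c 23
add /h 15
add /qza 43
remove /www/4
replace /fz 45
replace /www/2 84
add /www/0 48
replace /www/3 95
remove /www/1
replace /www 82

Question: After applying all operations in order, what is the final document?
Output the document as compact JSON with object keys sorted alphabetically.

After op 1 (replace /www/3 94): {"c":[61,45],"fz":{"jq":45,"r":96},"www":[93,97,91,94,29]}
After op 2 (add /c/0 39): {"c":[39,61,45],"fz":{"jq":45,"r":96},"www":[93,97,91,94,29]}
After op 3 (replace /www/3 28): {"c":[39,61,45],"fz":{"jq":45,"r":96},"www":[93,97,91,28,29]}
After op 4 (add /fz/bbc 64): {"c":[39,61,45],"fz":{"bbc":64,"jq":45,"r":96},"www":[93,97,91,28,29]}
After op 5 (replace /c 23): {"c":23,"fz":{"bbc":64,"jq":45,"r":96},"www":[93,97,91,28,29]}
After op 6 (add /h 15): {"c":23,"fz":{"bbc":64,"jq":45,"r":96},"h":15,"www":[93,97,91,28,29]}
After op 7 (add /qza 43): {"c":23,"fz":{"bbc":64,"jq":45,"r":96},"h":15,"qza":43,"www":[93,97,91,28,29]}
After op 8 (remove /www/4): {"c":23,"fz":{"bbc":64,"jq":45,"r":96},"h":15,"qza":43,"www":[93,97,91,28]}
After op 9 (replace /fz 45): {"c":23,"fz":45,"h":15,"qza":43,"www":[93,97,91,28]}
After op 10 (replace /www/2 84): {"c":23,"fz":45,"h":15,"qza":43,"www":[93,97,84,28]}
After op 11 (add /www/0 48): {"c":23,"fz":45,"h":15,"qza":43,"www":[48,93,97,84,28]}
After op 12 (replace /www/3 95): {"c":23,"fz":45,"h":15,"qza":43,"www":[48,93,97,95,28]}
After op 13 (remove /www/1): {"c":23,"fz":45,"h":15,"qza":43,"www":[48,97,95,28]}
After op 14 (replace /www 82): {"c":23,"fz":45,"h":15,"qza":43,"www":82}

Answer: {"c":23,"fz":45,"h":15,"qza":43,"www":82}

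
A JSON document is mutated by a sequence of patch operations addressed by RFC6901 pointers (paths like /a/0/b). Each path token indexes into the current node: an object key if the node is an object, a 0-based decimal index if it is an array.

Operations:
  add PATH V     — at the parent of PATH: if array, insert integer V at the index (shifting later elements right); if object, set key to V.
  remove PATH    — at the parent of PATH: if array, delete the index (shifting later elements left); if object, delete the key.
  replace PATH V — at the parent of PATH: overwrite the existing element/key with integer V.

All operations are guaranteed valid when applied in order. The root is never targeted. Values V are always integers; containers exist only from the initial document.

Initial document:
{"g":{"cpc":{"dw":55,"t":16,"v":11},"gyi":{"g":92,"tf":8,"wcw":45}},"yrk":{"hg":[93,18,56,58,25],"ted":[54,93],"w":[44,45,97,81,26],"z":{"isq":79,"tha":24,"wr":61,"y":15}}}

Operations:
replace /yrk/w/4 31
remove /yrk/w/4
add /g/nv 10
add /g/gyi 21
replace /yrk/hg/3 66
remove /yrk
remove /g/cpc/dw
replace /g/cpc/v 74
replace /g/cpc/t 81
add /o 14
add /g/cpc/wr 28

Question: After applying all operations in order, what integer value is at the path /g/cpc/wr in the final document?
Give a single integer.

After op 1 (replace /yrk/w/4 31): {"g":{"cpc":{"dw":55,"t":16,"v":11},"gyi":{"g":92,"tf":8,"wcw":45}},"yrk":{"hg":[93,18,56,58,25],"ted":[54,93],"w":[44,45,97,81,31],"z":{"isq":79,"tha":24,"wr":61,"y":15}}}
After op 2 (remove /yrk/w/4): {"g":{"cpc":{"dw":55,"t":16,"v":11},"gyi":{"g":92,"tf":8,"wcw":45}},"yrk":{"hg":[93,18,56,58,25],"ted":[54,93],"w":[44,45,97,81],"z":{"isq":79,"tha":24,"wr":61,"y":15}}}
After op 3 (add /g/nv 10): {"g":{"cpc":{"dw":55,"t":16,"v":11},"gyi":{"g":92,"tf":8,"wcw":45},"nv":10},"yrk":{"hg":[93,18,56,58,25],"ted":[54,93],"w":[44,45,97,81],"z":{"isq":79,"tha":24,"wr":61,"y":15}}}
After op 4 (add /g/gyi 21): {"g":{"cpc":{"dw":55,"t":16,"v":11},"gyi":21,"nv":10},"yrk":{"hg":[93,18,56,58,25],"ted":[54,93],"w":[44,45,97,81],"z":{"isq":79,"tha":24,"wr":61,"y":15}}}
After op 5 (replace /yrk/hg/3 66): {"g":{"cpc":{"dw":55,"t":16,"v":11},"gyi":21,"nv":10},"yrk":{"hg":[93,18,56,66,25],"ted":[54,93],"w":[44,45,97,81],"z":{"isq":79,"tha":24,"wr":61,"y":15}}}
After op 6 (remove /yrk): {"g":{"cpc":{"dw":55,"t":16,"v":11},"gyi":21,"nv":10}}
After op 7 (remove /g/cpc/dw): {"g":{"cpc":{"t":16,"v":11},"gyi":21,"nv":10}}
After op 8 (replace /g/cpc/v 74): {"g":{"cpc":{"t":16,"v":74},"gyi":21,"nv":10}}
After op 9 (replace /g/cpc/t 81): {"g":{"cpc":{"t":81,"v":74},"gyi":21,"nv":10}}
After op 10 (add /o 14): {"g":{"cpc":{"t":81,"v":74},"gyi":21,"nv":10},"o":14}
After op 11 (add /g/cpc/wr 28): {"g":{"cpc":{"t":81,"v":74,"wr":28},"gyi":21,"nv":10},"o":14}
Value at /g/cpc/wr: 28

Answer: 28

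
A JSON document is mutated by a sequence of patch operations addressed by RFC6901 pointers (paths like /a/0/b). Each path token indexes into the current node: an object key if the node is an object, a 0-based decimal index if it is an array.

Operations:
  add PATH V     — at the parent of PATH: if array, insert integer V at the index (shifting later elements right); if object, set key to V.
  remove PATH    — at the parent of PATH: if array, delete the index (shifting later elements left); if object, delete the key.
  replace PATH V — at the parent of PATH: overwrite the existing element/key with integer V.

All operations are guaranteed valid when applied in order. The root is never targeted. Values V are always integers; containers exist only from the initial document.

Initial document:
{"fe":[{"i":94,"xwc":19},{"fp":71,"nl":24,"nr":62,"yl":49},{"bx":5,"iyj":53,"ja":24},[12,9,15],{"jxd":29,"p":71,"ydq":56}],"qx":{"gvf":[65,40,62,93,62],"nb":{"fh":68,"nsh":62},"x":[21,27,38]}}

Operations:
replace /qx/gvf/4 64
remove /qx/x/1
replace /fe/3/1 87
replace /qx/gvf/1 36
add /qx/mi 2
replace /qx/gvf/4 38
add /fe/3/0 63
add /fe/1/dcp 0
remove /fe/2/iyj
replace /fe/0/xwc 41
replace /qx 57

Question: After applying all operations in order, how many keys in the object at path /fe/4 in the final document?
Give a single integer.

After op 1 (replace /qx/gvf/4 64): {"fe":[{"i":94,"xwc":19},{"fp":71,"nl":24,"nr":62,"yl":49},{"bx":5,"iyj":53,"ja":24},[12,9,15],{"jxd":29,"p":71,"ydq":56}],"qx":{"gvf":[65,40,62,93,64],"nb":{"fh":68,"nsh":62},"x":[21,27,38]}}
After op 2 (remove /qx/x/1): {"fe":[{"i":94,"xwc":19},{"fp":71,"nl":24,"nr":62,"yl":49},{"bx":5,"iyj":53,"ja":24},[12,9,15],{"jxd":29,"p":71,"ydq":56}],"qx":{"gvf":[65,40,62,93,64],"nb":{"fh":68,"nsh":62},"x":[21,38]}}
After op 3 (replace /fe/3/1 87): {"fe":[{"i":94,"xwc":19},{"fp":71,"nl":24,"nr":62,"yl":49},{"bx":5,"iyj":53,"ja":24},[12,87,15],{"jxd":29,"p":71,"ydq":56}],"qx":{"gvf":[65,40,62,93,64],"nb":{"fh":68,"nsh":62},"x":[21,38]}}
After op 4 (replace /qx/gvf/1 36): {"fe":[{"i":94,"xwc":19},{"fp":71,"nl":24,"nr":62,"yl":49},{"bx":5,"iyj":53,"ja":24},[12,87,15],{"jxd":29,"p":71,"ydq":56}],"qx":{"gvf":[65,36,62,93,64],"nb":{"fh":68,"nsh":62},"x":[21,38]}}
After op 5 (add /qx/mi 2): {"fe":[{"i":94,"xwc":19},{"fp":71,"nl":24,"nr":62,"yl":49},{"bx":5,"iyj":53,"ja":24},[12,87,15],{"jxd":29,"p":71,"ydq":56}],"qx":{"gvf":[65,36,62,93,64],"mi":2,"nb":{"fh":68,"nsh":62},"x":[21,38]}}
After op 6 (replace /qx/gvf/4 38): {"fe":[{"i":94,"xwc":19},{"fp":71,"nl":24,"nr":62,"yl":49},{"bx":5,"iyj":53,"ja":24},[12,87,15],{"jxd":29,"p":71,"ydq":56}],"qx":{"gvf":[65,36,62,93,38],"mi":2,"nb":{"fh":68,"nsh":62},"x":[21,38]}}
After op 7 (add /fe/3/0 63): {"fe":[{"i":94,"xwc":19},{"fp":71,"nl":24,"nr":62,"yl":49},{"bx":5,"iyj":53,"ja":24},[63,12,87,15],{"jxd":29,"p":71,"ydq":56}],"qx":{"gvf":[65,36,62,93,38],"mi":2,"nb":{"fh":68,"nsh":62},"x":[21,38]}}
After op 8 (add /fe/1/dcp 0): {"fe":[{"i":94,"xwc":19},{"dcp":0,"fp":71,"nl":24,"nr":62,"yl":49},{"bx":5,"iyj":53,"ja":24},[63,12,87,15],{"jxd":29,"p":71,"ydq":56}],"qx":{"gvf":[65,36,62,93,38],"mi":2,"nb":{"fh":68,"nsh":62},"x":[21,38]}}
After op 9 (remove /fe/2/iyj): {"fe":[{"i":94,"xwc":19},{"dcp":0,"fp":71,"nl":24,"nr":62,"yl":49},{"bx":5,"ja":24},[63,12,87,15],{"jxd":29,"p":71,"ydq":56}],"qx":{"gvf":[65,36,62,93,38],"mi":2,"nb":{"fh":68,"nsh":62},"x":[21,38]}}
After op 10 (replace /fe/0/xwc 41): {"fe":[{"i":94,"xwc":41},{"dcp":0,"fp":71,"nl":24,"nr":62,"yl":49},{"bx":5,"ja":24},[63,12,87,15],{"jxd":29,"p":71,"ydq":56}],"qx":{"gvf":[65,36,62,93,38],"mi":2,"nb":{"fh":68,"nsh":62},"x":[21,38]}}
After op 11 (replace /qx 57): {"fe":[{"i":94,"xwc":41},{"dcp":0,"fp":71,"nl":24,"nr":62,"yl":49},{"bx":5,"ja":24},[63,12,87,15],{"jxd":29,"p":71,"ydq":56}],"qx":57}
Size at path /fe/4: 3

Answer: 3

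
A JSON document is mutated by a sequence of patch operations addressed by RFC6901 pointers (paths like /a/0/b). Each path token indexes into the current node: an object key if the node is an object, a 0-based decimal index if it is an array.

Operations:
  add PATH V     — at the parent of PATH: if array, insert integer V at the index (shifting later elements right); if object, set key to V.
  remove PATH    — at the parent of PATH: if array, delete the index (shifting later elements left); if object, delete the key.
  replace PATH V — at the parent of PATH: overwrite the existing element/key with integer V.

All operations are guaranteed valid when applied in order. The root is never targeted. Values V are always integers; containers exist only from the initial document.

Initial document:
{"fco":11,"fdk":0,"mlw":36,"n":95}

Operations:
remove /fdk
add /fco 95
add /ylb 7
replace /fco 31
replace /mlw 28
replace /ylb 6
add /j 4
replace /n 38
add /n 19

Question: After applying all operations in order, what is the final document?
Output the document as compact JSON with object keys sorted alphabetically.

Answer: {"fco":31,"j":4,"mlw":28,"n":19,"ylb":6}

Derivation:
After op 1 (remove /fdk): {"fco":11,"mlw":36,"n":95}
After op 2 (add /fco 95): {"fco":95,"mlw":36,"n":95}
After op 3 (add /ylb 7): {"fco":95,"mlw":36,"n":95,"ylb":7}
After op 4 (replace /fco 31): {"fco":31,"mlw":36,"n":95,"ylb":7}
After op 5 (replace /mlw 28): {"fco":31,"mlw":28,"n":95,"ylb":7}
After op 6 (replace /ylb 6): {"fco":31,"mlw":28,"n":95,"ylb":6}
After op 7 (add /j 4): {"fco":31,"j":4,"mlw":28,"n":95,"ylb":6}
After op 8 (replace /n 38): {"fco":31,"j":4,"mlw":28,"n":38,"ylb":6}
After op 9 (add /n 19): {"fco":31,"j":4,"mlw":28,"n":19,"ylb":6}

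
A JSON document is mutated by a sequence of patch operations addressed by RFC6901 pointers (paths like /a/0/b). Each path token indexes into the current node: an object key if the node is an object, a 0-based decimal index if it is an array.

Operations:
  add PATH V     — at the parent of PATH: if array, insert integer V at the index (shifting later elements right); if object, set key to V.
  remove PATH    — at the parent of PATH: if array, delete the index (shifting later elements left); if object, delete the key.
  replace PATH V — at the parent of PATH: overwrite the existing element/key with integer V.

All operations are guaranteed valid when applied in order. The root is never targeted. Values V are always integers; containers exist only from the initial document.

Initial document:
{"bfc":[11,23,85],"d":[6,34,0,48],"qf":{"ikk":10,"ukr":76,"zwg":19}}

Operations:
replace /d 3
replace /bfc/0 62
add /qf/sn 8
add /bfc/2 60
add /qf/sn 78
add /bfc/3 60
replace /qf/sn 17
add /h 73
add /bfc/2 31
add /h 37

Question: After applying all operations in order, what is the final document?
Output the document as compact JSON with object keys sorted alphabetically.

Answer: {"bfc":[62,23,31,60,60,85],"d":3,"h":37,"qf":{"ikk":10,"sn":17,"ukr":76,"zwg":19}}

Derivation:
After op 1 (replace /d 3): {"bfc":[11,23,85],"d":3,"qf":{"ikk":10,"ukr":76,"zwg":19}}
After op 2 (replace /bfc/0 62): {"bfc":[62,23,85],"d":3,"qf":{"ikk":10,"ukr":76,"zwg":19}}
After op 3 (add /qf/sn 8): {"bfc":[62,23,85],"d":3,"qf":{"ikk":10,"sn":8,"ukr":76,"zwg":19}}
After op 4 (add /bfc/2 60): {"bfc":[62,23,60,85],"d":3,"qf":{"ikk":10,"sn":8,"ukr":76,"zwg":19}}
After op 5 (add /qf/sn 78): {"bfc":[62,23,60,85],"d":3,"qf":{"ikk":10,"sn":78,"ukr":76,"zwg":19}}
After op 6 (add /bfc/3 60): {"bfc":[62,23,60,60,85],"d":3,"qf":{"ikk":10,"sn":78,"ukr":76,"zwg":19}}
After op 7 (replace /qf/sn 17): {"bfc":[62,23,60,60,85],"d":3,"qf":{"ikk":10,"sn":17,"ukr":76,"zwg":19}}
After op 8 (add /h 73): {"bfc":[62,23,60,60,85],"d":3,"h":73,"qf":{"ikk":10,"sn":17,"ukr":76,"zwg":19}}
After op 9 (add /bfc/2 31): {"bfc":[62,23,31,60,60,85],"d":3,"h":73,"qf":{"ikk":10,"sn":17,"ukr":76,"zwg":19}}
After op 10 (add /h 37): {"bfc":[62,23,31,60,60,85],"d":3,"h":37,"qf":{"ikk":10,"sn":17,"ukr":76,"zwg":19}}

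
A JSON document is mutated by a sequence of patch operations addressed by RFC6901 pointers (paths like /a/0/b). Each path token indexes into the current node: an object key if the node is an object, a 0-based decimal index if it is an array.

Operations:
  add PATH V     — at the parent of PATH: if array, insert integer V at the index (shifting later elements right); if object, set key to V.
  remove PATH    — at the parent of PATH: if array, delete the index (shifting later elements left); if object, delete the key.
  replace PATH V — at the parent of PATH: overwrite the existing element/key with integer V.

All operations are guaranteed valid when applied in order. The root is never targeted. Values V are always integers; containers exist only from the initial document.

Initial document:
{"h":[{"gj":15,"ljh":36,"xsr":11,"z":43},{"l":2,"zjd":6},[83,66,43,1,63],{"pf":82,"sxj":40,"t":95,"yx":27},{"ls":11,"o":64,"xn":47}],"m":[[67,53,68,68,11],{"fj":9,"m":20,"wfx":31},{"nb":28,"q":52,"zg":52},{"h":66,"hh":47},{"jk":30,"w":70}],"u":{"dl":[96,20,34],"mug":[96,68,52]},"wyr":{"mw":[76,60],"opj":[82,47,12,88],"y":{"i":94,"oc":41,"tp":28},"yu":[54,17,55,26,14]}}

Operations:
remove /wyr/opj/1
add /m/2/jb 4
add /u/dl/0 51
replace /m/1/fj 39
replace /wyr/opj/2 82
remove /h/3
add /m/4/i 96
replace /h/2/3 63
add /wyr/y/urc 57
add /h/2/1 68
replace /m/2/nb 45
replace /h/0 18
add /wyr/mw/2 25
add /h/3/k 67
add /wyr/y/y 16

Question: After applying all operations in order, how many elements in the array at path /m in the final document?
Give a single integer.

After op 1 (remove /wyr/opj/1): {"h":[{"gj":15,"ljh":36,"xsr":11,"z":43},{"l":2,"zjd":6},[83,66,43,1,63],{"pf":82,"sxj":40,"t":95,"yx":27},{"ls":11,"o":64,"xn":47}],"m":[[67,53,68,68,11],{"fj":9,"m":20,"wfx":31},{"nb":28,"q":52,"zg":52},{"h":66,"hh":47},{"jk":30,"w":70}],"u":{"dl":[96,20,34],"mug":[96,68,52]},"wyr":{"mw":[76,60],"opj":[82,12,88],"y":{"i":94,"oc":41,"tp":28},"yu":[54,17,55,26,14]}}
After op 2 (add /m/2/jb 4): {"h":[{"gj":15,"ljh":36,"xsr":11,"z":43},{"l":2,"zjd":6},[83,66,43,1,63],{"pf":82,"sxj":40,"t":95,"yx":27},{"ls":11,"o":64,"xn":47}],"m":[[67,53,68,68,11],{"fj":9,"m":20,"wfx":31},{"jb":4,"nb":28,"q":52,"zg":52},{"h":66,"hh":47},{"jk":30,"w":70}],"u":{"dl":[96,20,34],"mug":[96,68,52]},"wyr":{"mw":[76,60],"opj":[82,12,88],"y":{"i":94,"oc":41,"tp":28},"yu":[54,17,55,26,14]}}
After op 3 (add /u/dl/0 51): {"h":[{"gj":15,"ljh":36,"xsr":11,"z":43},{"l":2,"zjd":6},[83,66,43,1,63],{"pf":82,"sxj":40,"t":95,"yx":27},{"ls":11,"o":64,"xn":47}],"m":[[67,53,68,68,11],{"fj":9,"m":20,"wfx":31},{"jb":4,"nb":28,"q":52,"zg":52},{"h":66,"hh":47},{"jk":30,"w":70}],"u":{"dl":[51,96,20,34],"mug":[96,68,52]},"wyr":{"mw":[76,60],"opj":[82,12,88],"y":{"i":94,"oc":41,"tp":28},"yu":[54,17,55,26,14]}}
After op 4 (replace /m/1/fj 39): {"h":[{"gj":15,"ljh":36,"xsr":11,"z":43},{"l":2,"zjd":6},[83,66,43,1,63],{"pf":82,"sxj":40,"t":95,"yx":27},{"ls":11,"o":64,"xn":47}],"m":[[67,53,68,68,11],{"fj":39,"m":20,"wfx":31},{"jb":4,"nb":28,"q":52,"zg":52},{"h":66,"hh":47},{"jk":30,"w":70}],"u":{"dl":[51,96,20,34],"mug":[96,68,52]},"wyr":{"mw":[76,60],"opj":[82,12,88],"y":{"i":94,"oc":41,"tp":28},"yu":[54,17,55,26,14]}}
After op 5 (replace /wyr/opj/2 82): {"h":[{"gj":15,"ljh":36,"xsr":11,"z":43},{"l":2,"zjd":6},[83,66,43,1,63],{"pf":82,"sxj":40,"t":95,"yx":27},{"ls":11,"o":64,"xn":47}],"m":[[67,53,68,68,11],{"fj":39,"m":20,"wfx":31},{"jb":4,"nb":28,"q":52,"zg":52},{"h":66,"hh":47},{"jk":30,"w":70}],"u":{"dl":[51,96,20,34],"mug":[96,68,52]},"wyr":{"mw":[76,60],"opj":[82,12,82],"y":{"i":94,"oc":41,"tp":28},"yu":[54,17,55,26,14]}}
After op 6 (remove /h/3): {"h":[{"gj":15,"ljh":36,"xsr":11,"z":43},{"l":2,"zjd":6},[83,66,43,1,63],{"ls":11,"o":64,"xn":47}],"m":[[67,53,68,68,11],{"fj":39,"m":20,"wfx":31},{"jb":4,"nb":28,"q":52,"zg":52},{"h":66,"hh":47},{"jk":30,"w":70}],"u":{"dl":[51,96,20,34],"mug":[96,68,52]},"wyr":{"mw":[76,60],"opj":[82,12,82],"y":{"i":94,"oc":41,"tp":28},"yu":[54,17,55,26,14]}}
After op 7 (add /m/4/i 96): {"h":[{"gj":15,"ljh":36,"xsr":11,"z":43},{"l":2,"zjd":6},[83,66,43,1,63],{"ls":11,"o":64,"xn":47}],"m":[[67,53,68,68,11],{"fj":39,"m":20,"wfx":31},{"jb":4,"nb":28,"q":52,"zg":52},{"h":66,"hh":47},{"i":96,"jk":30,"w":70}],"u":{"dl":[51,96,20,34],"mug":[96,68,52]},"wyr":{"mw":[76,60],"opj":[82,12,82],"y":{"i":94,"oc":41,"tp":28},"yu":[54,17,55,26,14]}}
After op 8 (replace /h/2/3 63): {"h":[{"gj":15,"ljh":36,"xsr":11,"z":43},{"l":2,"zjd":6},[83,66,43,63,63],{"ls":11,"o":64,"xn":47}],"m":[[67,53,68,68,11],{"fj":39,"m":20,"wfx":31},{"jb":4,"nb":28,"q":52,"zg":52},{"h":66,"hh":47},{"i":96,"jk":30,"w":70}],"u":{"dl":[51,96,20,34],"mug":[96,68,52]},"wyr":{"mw":[76,60],"opj":[82,12,82],"y":{"i":94,"oc":41,"tp":28},"yu":[54,17,55,26,14]}}
After op 9 (add /wyr/y/urc 57): {"h":[{"gj":15,"ljh":36,"xsr":11,"z":43},{"l":2,"zjd":6},[83,66,43,63,63],{"ls":11,"o":64,"xn":47}],"m":[[67,53,68,68,11],{"fj":39,"m":20,"wfx":31},{"jb":4,"nb":28,"q":52,"zg":52},{"h":66,"hh":47},{"i":96,"jk":30,"w":70}],"u":{"dl":[51,96,20,34],"mug":[96,68,52]},"wyr":{"mw":[76,60],"opj":[82,12,82],"y":{"i":94,"oc":41,"tp":28,"urc":57},"yu":[54,17,55,26,14]}}
After op 10 (add /h/2/1 68): {"h":[{"gj":15,"ljh":36,"xsr":11,"z":43},{"l":2,"zjd":6},[83,68,66,43,63,63],{"ls":11,"o":64,"xn":47}],"m":[[67,53,68,68,11],{"fj":39,"m":20,"wfx":31},{"jb":4,"nb":28,"q":52,"zg":52},{"h":66,"hh":47},{"i":96,"jk":30,"w":70}],"u":{"dl":[51,96,20,34],"mug":[96,68,52]},"wyr":{"mw":[76,60],"opj":[82,12,82],"y":{"i":94,"oc":41,"tp":28,"urc":57},"yu":[54,17,55,26,14]}}
After op 11 (replace /m/2/nb 45): {"h":[{"gj":15,"ljh":36,"xsr":11,"z":43},{"l":2,"zjd":6},[83,68,66,43,63,63],{"ls":11,"o":64,"xn":47}],"m":[[67,53,68,68,11],{"fj":39,"m":20,"wfx":31},{"jb":4,"nb":45,"q":52,"zg":52},{"h":66,"hh":47},{"i":96,"jk":30,"w":70}],"u":{"dl":[51,96,20,34],"mug":[96,68,52]},"wyr":{"mw":[76,60],"opj":[82,12,82],"y":{"i":94,"oc":41,"tp":28,"urc":57},"yu":[54,17,55,26,14]}}
After op 12 (replace /h/0 18): {"h":[18,{"l":2,"zjd":6},[83,68,66,43,63,63],{"ls":11,"o":64,"xn":47}],"m":[[67,53,68,68,11],{"fj":39,"m":20,"wfx":31},{"jb":4,"nb":45,"q":52,"zg":52},{"h":66,"hh":47},{"i":96,"jk":30,"w":70}],"u":{"dl":[51,96,20,34],"mug":[96,68,52]},"wyr":{"mw":[76,60],"opj":[82,12,82],"y":{"i":94,"oc":41,"tp":28,"urc":57},"yu":[54,17,55,26,14]}}
After op 13 (add /wyr/mw/2 25): {"h":[18,{"l":2,"zjd":6},[83,68,66,43,63,63],{"ls":11,"o":64,"xn":47}],"m":[[67,53,68,68,11],{"fj":39,"m":20,"wfx":31},{"jb":4,"nb":45,"q":52,"zg":52},{"h":66,"hh":47},{"i":96,"jk":30,"w":70}],"u":{"dl":[51,96,20,34],"mug":[96,68,52]},"wyr":{"mw":[76,60,25],"opj":[82,12,82],"y":{"i":94,"oc":41,"tp":28,"urc":57},"yu":[54,17,55,26,14]}}
After op 14 (add /h/3/k 67): {"h":[18,{"l":2,"zjd":6},[83,68,66,43,63,63],{"k":67,"ls":11,"o":64,"xn":47}],"m":[[67,53,68,68,11],{"fj":39,"m":20,"wfx":31},{"jb":4,"nb":45,"q":52,"zg":52},{"h":66,"hh":47},{"i":96,"jk":30,"w":70}],"u":{"dl":[51,96,20,34],"mug":[96,68,52]},"wyr":{"mw":[76,60,25],"opj":[82,12,82],"y":{"i":94,"oc":41,"tp":28,"urc":57},"yu":[54,17,55,26,14]}}
After op 15 (add /wyr/y/y 16): {"h":[18,{"l":2,"zjd":6},[83,68,66,43,63,63],{"k":67,"ls":11,"o":64,"xn":47}],"m":[[67,53,68,68,11],{"fj":39,"m":20,"wfx":31},{"jb":4,"nb":45,"q":52,"zg":52},{"h":66,"hh":47},{"i":96,"jk":30,"w":70}],"u":{"dl":[51,96,20,34],"mug":[96,68,52]},"wyr":{"mw":[76,60,25],"opj":[82,12,82],"y":{"i":94,"oc":41,"tp":28,"urc":57,"y":16},"yu":[54,17,55,26,14]}}
Size at path /m: 5

Answer: 5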